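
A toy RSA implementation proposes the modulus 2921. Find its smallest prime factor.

23

2921 is odd.
Digit sum 14, not divisible by 3.
Ends in 1: not divisible by 5.
7: 2921 = 7·417 + 2
11: 2921 = 11·265 + 6
13: 2921 = 13·224 + 9
17: 2921 = 17·171 + 14
19: 2921 = 19·153 + 14
23: 2921 = 23·127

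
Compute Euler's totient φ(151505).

Factor: 151505 = 5 · 157 · 193.
φ(151505) = (5−1) · (157−1) · (193−1) = 4 · 156 · 192 = 119808.

119808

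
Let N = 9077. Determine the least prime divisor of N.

9077 is odd.
Digit sum 23, not divisible by 3.
Ends in 7: not divisible by 5.
7: 9077 = 7·1296 + 5
11: 9077 = 11·825 + 2
13: 9077 = 13·698 + 3
17: 9077 = 17·533 + 16
19: 9077 = 19·477 + 14
23: 9077 = 23·394 + 15
29: 9077 = 29·313

29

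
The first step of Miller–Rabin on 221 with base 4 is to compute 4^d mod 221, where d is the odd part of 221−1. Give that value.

221 − 1 = 220 = 2^2 · 55, so d = 55.
4^1 ≡ 4 (mod 221)
4^2 ≡ 4^2 = 16 ≡ 16 (mod 221)
4^4 ≡ 16^2 = 256 ≡ 35 (mod 221)
4^8 ≡ 35^2 = 1225 ≡ 120 (mod 221)
4^16 ≡ 120^2 = 14400 ≡ 35 (mod 221)
4^32 ≡ 35^2 = 1225 ≡ 120 (mod 221)
55 = 32 + 16 + 4 + 2 + 1 in binary powers of 2.
So 4^55 ≡ 120 · 35 · 35 · 16 · 4 ≡ 30 (mod 221).
Squaring chain: 30 → 16; never reaches −1, so base 4 is a Miller–Rabin witness that 221 is composite.

30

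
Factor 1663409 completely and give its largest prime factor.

67

1663409 = 11 · 151219
151219 = 37 · 4087
4087 = 61 · 67
67 is prime.
So 1663409 = 11 · 37 · 61 · 67; the largest prime factor is 67.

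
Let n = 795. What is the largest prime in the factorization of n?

795 = 3 · 265
265 = 5 · 53
53 is prime.
So 795 = 3 · 5 · 53; the largest prime factor is 53.

53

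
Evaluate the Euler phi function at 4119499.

4041576

Factor: 4119499 = 127 · 163 · 199.
φ(4119499) = (127−1) · (163−1) · (199−1) = 126 · 162 · 198 = 4041576.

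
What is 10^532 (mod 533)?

10^1 ≡ 10 (mod 533)
10^2 ≡ 10^2 = 100 ≡ 100 (mod 533)
10^4 ≡ 100^2 = 10000 ≡ 406 (mod 533)
10^8 ≡ 406^2 = 164836 ≡ 139 (mod 533)
10^16 ≡ 139^2 = 19321 ≡ 133 (mod 533)
10^32 ≡ 133^2 = 17689 ≡ 100 (mod 533)
10^64 ≡ 100^2 = 10000 ≡ 406 (mod 533)
10^128 ≡ 406^2 = 164836 ≡ 139 (mod 533)
10^256 ≡ 139^2 = 19321 ≡ 133 (mod 533)
10^512 ≡ 133^2 = 17689 ≡ 100 (mod 533)
532 = 512 + 16 + 4 in binary powers of 2.
So 10^532 ≡ 100 · 133 · 406 ≡ 510 (mod 533).
Since 510 ≠ 1, base 10 is a Fermat witness: 533 is composite.

510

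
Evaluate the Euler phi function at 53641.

44928

Factor: 53641 = 7 · 79 · 97.
φ(53641) = (7−1) · (79−1) · (97−1) = 6 · 78 · 96 = 44928.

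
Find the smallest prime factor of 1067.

1067 is odd.
Digit sum 14, not divisible by 3.
Ends in 7: not divisible by 5.
7: 1067 = 7·152 + 3
11: 1067 = 11·97

11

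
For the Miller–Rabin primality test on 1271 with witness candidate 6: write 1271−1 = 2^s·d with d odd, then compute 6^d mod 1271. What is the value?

1271 − 1 = 1270 = 2^1 · 635, so d = 635.
6^1 ≡ 6 (mod 1271)
6^2 ≡ 6^2 = 36 ≡ 36 (mod 1271)
6^4 ≡ 36^2 = 1296 ≡ 25 (mod 1271)
6^8 ≡ 25^2 = 625 ≡ 625 (mod 1271)
6^16 ≡ 625^2 = 390625 ≡ 428 (mod 1271)
6^32 ≡ 428^2 = 183184 ≡ 160 (mod 1271)
6^64 ≡ 160^2 = 25600 ≡ 180 (mod 1271)
6^128 ≡ 180^2 = 32400 ≡ 625 (mod 1271)
6^256 ≡ 625^2 = 390625 ≡ 428 (mod 1271)
6^512 ≡ 428^2 = 183184 ≡ 160 (mod 1271)
635 = 512 + 64 + 32 + 16 + 8 + 2 + 1 in binary powers of 2.
So 6^635 ≡ 160 · 180 · 160 · 428 · 625 · 36 · 6 ≡ 243 (mod 1271).
Squaring chain: 243; never reaches −1, so base 6 is a Miller–Rabin witness that 1271 is composite.

243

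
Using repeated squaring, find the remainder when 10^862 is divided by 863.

1

10^1 ≡ 10 (mod 863)
10^2 ≡ 10^2 = 100 ≡ 100 (mod 863)
10^4 ≡ 100^2 = 10000 ≡ 507 (mod 863)
10^8 ≡ 507^2 = 257049 ≡ 738 (mod 863)
10^16 ≡ 738^2 = 544644 ≡ 91 (mod 863)
10^32 ≡ 91^2 = 8281 ≡ 514 (mod 863)
10^64 ≡ 514^2 = 264196 ≡ 118 (mod 863)
10^128 ≡ 118^2 = 13924 ≡ 116 (mod 863)
10^256 ≡ 116^2 = 13456 ≡ 511 (mod 863)
10^512 ≡ 511^2 = 261121 ≡ 495 (mod 863)
862 = 512 + 256 + 64 + 16 + 8 + 4 + 2 in binary powers of 2.
So 10^862 ≡ 495 · 511 · 118 · 91 · 738 · 507 · 100 ≡ 1 (mod 863).
Since the result is 1, base 10 gives no evidence that 863 is composite.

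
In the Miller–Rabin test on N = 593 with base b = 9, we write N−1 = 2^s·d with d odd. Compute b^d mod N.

392

593 − 1 = 592 = 2^4 · 37, so d = 37.
9^1 ≡ 9 (mod 593)
9^2 ≡ 9^2 = 81 ≡ 81 (mod 593)
9^4 ≡ 81^2 = 6561 ≡ 38 (mod 593)
9^8 ≡ 38^2 = 1444 ≡ 258 (mod 593)
9^16 ≡ 258^2 = 66564 ≡ 148 (mod 593)
9^32 ≡ 148^2 = 21904 ≡ 556 (mod 593)
37 = 32 + 4 + 1 in binary powers of 2.
So 9^37 ≡ 556 · 38 · 9 ≡ 392 (mod 593).
Squaring chain: 392 → 77 → 592 → 1; reaches −1, so base 9 does not prove 593 composite.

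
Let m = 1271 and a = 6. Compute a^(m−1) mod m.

6^1 ≡ 6 (mod 1271)
6^2 ≡ 6^2 = 36 ≡ 36 (mod 1271)
6^4 ≡ 36^2 = 1296 ≡ 25 (mod 1271)
6^8 ≡ 25^2 = 625 ≡ 625 (mod 1271)
6^16 ≡ 625^2 = 390625 ≡ 428 (mod 1271)
6^32 ≡ 428^2 = 183184 ≡ 160 (mod 1271)
6^64 ≡ 160^2 = 25600 ≡ 180 (mod 1271)
6^128 ≡ 180^2 = 32400 ≡ 625 (mod 1271)
6^256 ≡ 625^2 = 390625 ≡ 428 (mod 1271)
6^512 ≡ 428^2 = 183184 ≡ 160 (mod 1271)
6^1024 ≡ 160^2 = 25600 ≡ 180 (mod 1271)
1270 = 1024 + 128 + 64 + 32 + 16 + 4 + 2 in binary powers of 2.
So 6^1270 ≡ 180 · 625 · 180 · 160 · 428 · 25 · 36 ≡ 583 (mod 1271).
Since 583 ≠ 1, base 6 is a Fermat witness: 1271 is composite.

583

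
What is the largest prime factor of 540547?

540547 = 7 · 77221
77221 = 31 · 2491
2491 = 47 · 53
53 is prime.
So 540547 = 7 · 31 · 47 · 53; the largest prime factor is 53.

53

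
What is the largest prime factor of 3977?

97

3977 = 41 · 97
97 is prime.
So 3977 = 41 · 97; the largest prime factor is 97.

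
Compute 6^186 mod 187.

49

6^1 ≡ 6 (mod 187)
6^2 ≡ 6^2 = 36 ≡ 36 (mod 187)
6^4 ≡ 36^2 = 1296 ≡ 174 (mod 187)
6^8 ≡ 174^2 = 30276 ≡ 169 (mod 187)
6^16 ≡ 169^2 = 28561 ≡ 137 (mod 187)
6^32 ≡ 137^2 = 18769 ≡ 69 (mod 187)
6^64 ≡ 69^2 = 4761 ≡ 86 (mod 187)
6^128 ≡ 86^2 = 7396 ≡ 103 (mod 187)
186 = 128 + 32 + 16 + 8 + 2 in binary powers of 2.
So 6^186 ≡ 103 · 69 · 137 · 169 · 36 ≡ 49 (mod 187).
Since 49 ≠ 1, base 6 is a Fermat witness: 187 is composite.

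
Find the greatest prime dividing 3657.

53

3657 = 3 · 1219
1219 = 23 · 53
53 is prime.
So 3657 = 3 · 23 · 53; the largest prime factor is 53.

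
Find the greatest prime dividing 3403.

83

3403 = 41 · 83
83 is prime.
So 3403 = 41 · 83; the largest prime factor is 83.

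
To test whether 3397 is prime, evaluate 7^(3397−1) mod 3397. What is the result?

7^1 ≡ 7 (mod 3397)
7^2 ≡ 7^2 = 49 ≡ 49 (mod 3397)
7^4 ≡ 49^2 = 2401 ≡ 2401 (mod 3397)
7^8 ≡ 2401^2 = 5764801 ≡ 92 (mod 3397)
7^16 ≡ 92^2 = 8464 ≡ 1670 (mod 3397)
7^32 ≡ 1670^2 = 2788900 ≡ 3360 (mod 3397)
7^64 ≡ 3360^2 = 11289600 ≡ 1369 (mod 3397)
7^128 ≡ 1369^2 = 1874161 ≡ 2414 (mod 3397)
7^256 ≡ 2414^2 = 5827396 ≡ 1541 (mod 3397)
7^512 ≡ 1541^2 = 2374681 ≡ 178 (mod 3397)
7^1024 ≡ 178^2 = 31684 ≡ 1111 (mod 3397)
7^2048 ≡ 1111^2 = 1234321 ≡ 1210 (mod 3397)
3396 = 2048 + 1024 + 256 + 64 + 4 in binary powers of 2.
So 7^3396 ≡ 1210 · 1111 · 1541 · 1369 · 2401 ≡ 3054 (mod 3397).
Since 3054 ≠ 1, base 7 is a Fermat witness: 3397 is composite.

3054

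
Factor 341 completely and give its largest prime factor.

31

341 = 11 · 31
31 is prime.
So 341 = 11 · 31; the largest prime factor is 31.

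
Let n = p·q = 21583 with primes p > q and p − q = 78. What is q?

Since p = q + 78, we have 21583 = q(q + 78), so q² + 78q − 21583 = 0.
Discriminant: 78² + 4·21583 = 6084 + 86332 = 92416; √92416 = 304.
q = (−78 + 304)/2 = 113, and p = q + 78 = 191.
Check: 113 · 191 = 21583.

113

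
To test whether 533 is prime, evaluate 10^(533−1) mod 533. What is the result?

510

10^1 ≡ 10 (mod 533)
10^2 ≡ 10^2 = 100 ≡ 100 (mod 533)
10^4 ≡ 100^2 = 10000 ≡ 406 (mod 533)
10^8 ≡ 406^2 = 164836 ≡ 139 (mod 533)
10^16 ≡ 139^2 = 19321 ≡ 133 (mod 533)
10^32 ≡ 133^2 = 17689 ≡ 100 (mod 533)
10^64 ≡ 100^2 = 10000 ≡ 406 (mod 533)
10^128 ≡ 406^2 = 164836 ≡ 139 (mod 533)
10^256 ≡ 139^2 = 19321 ≡ 133 (mod 533)
10^512 ≡ 133^2 = 17689 ≡ 100 (mod 533)
532 = 512 + 16 + 4 in binary powers of 2.
So 10^532 ≡ 100 · 133 · 406 ≡ 510 (mod 533).
Since 510 ≠ 1, base 10 is a Fermat witness: 533 is composite.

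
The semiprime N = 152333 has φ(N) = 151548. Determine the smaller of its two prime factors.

φ(n) = (p−1)(q−1) = n − (p+q) + 1, so p + q = 152333 − 151548 + 1 = 786.
p and q are the roots of t² − 786t + 152333 = 0.
Discriminant: 786² − 4·152333 = 617796 − 609332 = 8464; √8464 = 92.
q = (786 − 92)/2 = 347, p = (786 + 92)/2 = 439.
Check: 347 · 439 = 152333.

347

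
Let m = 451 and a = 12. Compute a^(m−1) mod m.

419

12^1 ≡ 12 (mod 451)
12^2 ≡ 12^2 = 144 ≡ 144 (mod 451)
12^4 ≡ 144^2 = 20736 ≡ 441 (mod 451)
12^8 ≡ 441^2 = 194481 ≡ 100 (mod 451)
12^16 ≡ 100^2 = 10000 ≡ 78 (mod 451)
12^32 ≡ 78^2 = 6084 ≡ 221 (mod 451)
12^64 ≡ 221^2 = 48841 ≡ 133 (mod 451)
12^128 ≡ 133^2 = 17689 ≡ 100 (mod 451)
12^256 ≡ 100^2 = 10000 ≡ 78 (mod 451)
450 = 256 + 128 + 64 + 2 in binary powers of 2.
So 12^450 ≡ 78 · 100 · 133 · 144 ≡ 419 (mod 451).
Since 419 ≠ 1, base 12 is a Fermat witness: 451 is composite.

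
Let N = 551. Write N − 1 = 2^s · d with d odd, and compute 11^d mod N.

551 − 1 = 550 = 2^1 · 275, so d = 275.
11^1 ≡ 11 (mod 551)
11^2 ≡ 11^2 = 121 ≡ 121 (mod 551)
11^4 ≡ 121^2 = 14641 ≡ 315 (mod 551)
11^8 ≡ 315^2 = 99225 ≡ 45 (mod 551)
11^16 ≡ 45^2 = 2025 ≡ 372 (mod 551)
11^32 ≡ 372^2 = 138384 ≡ 83 (mod 551)
11^64 ≡ 83^2 = 6889 ≡ 277 (mod 551)
11^128 ≡ 277^2 = 76729 ≡ 140 (mod 551)
11^256 ≡ 140^2 = 19600 ≡ 315 (mod 551)
275 = 256 + 16 + 2 + 1 in binary powers of 2.
So 11^275 ≡ 315 · 372 · 121 · 11 ≡ 520 (mod 551).
Squaring chain: 520; never reaches −1, so base 11 is a Miller–Rabin witness that 551 is composite.

520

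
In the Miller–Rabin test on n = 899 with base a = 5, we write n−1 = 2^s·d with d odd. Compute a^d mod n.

899 − 1 = 898 = 2^1 · 449, so d = 449.
5^1 ≡ 5 (mod 899)
5^2 ≡ 5^2 = 25 ≡ 25 (mod 899)
5^4 ≡ 25^2 = 625 ≡ 625 (mod 899)
5^8 ≡ 625^2 = 390625 ≡ 459 (mod 899)
5^16 ≡ 459^2 = 210681 ≡ 315 (mod 899)
5^32 ≡ 315^2 = 99225 ≡ 335 (mod 899)
5^64 ≡ 335^2 = 112225 ≡ 749 (mod 899)
5^128 ≡ 749^2 = 561001 ≡ 25 (mod 899)
5^256 ≡ 25^2 = 625 ≡ 625 (mod 899)
449 = 256 + 128 + 64 + 1 in binary powers of 2.
So 5^449 ≡ 625 · 25 · 749 · 5 ≡ 614 (mod 899).
Squaring chain: 614; never reaches −1, so base 5 is a Miller–Rabin witness that 899 is composite.

614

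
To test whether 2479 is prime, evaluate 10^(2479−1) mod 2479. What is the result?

1000

10^1 ≡ 10 (mod 2479)
10^2 ≡ 10^2 = 100 ≡ 100 (mod 2479)
10^4 ≡ 100^2 = 10000 ≡ 84 (mod 2479)
10^8 ≡ 84^2 = 7056 ≡ 2098 (mod 2479)
10^16 ≡ 2098^2 = 4401604 ≡ 1379 (mod 2479)
10^32 ≡ 1379^2 = 1901641 ≡ 248 (mod 2479)
10^64 ≡ 248^2 = 61504 ≡ 2008 (mod 2479)
10^128 ≡ 2008^2 = 4032064 ≡ 1210 (mod 2479)
10^256 ≡ 1210^2 = 1464100 ≡ 1490 (mod 2479)
10^512 ≡ 1490^2 = 2220100 ≡ 1395 (mod 2479)
10^1024 ≡ 1395^2 = 1946025 ≡ 10 (mod 2479)
10^2048 ≡ 10^2 = 100 ≡ 100 (mod 2479)
2478 = 2048 + 256 + 128 + 32 + 8 + 4 + 2 in binary powers of 2.
So 10^2478 ≡ 100 · 1490 · 1210 · 248 · 2098 · 84 · 100 ≡ 1000 (mod 2479).
Since 1000 ≠ 1, base 10 is a Fermat witness: 2479 is composite.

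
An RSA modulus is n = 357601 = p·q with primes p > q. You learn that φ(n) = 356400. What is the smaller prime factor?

541

φ(n) = (p−1)(q−1) = n − (p+q) + 1, so p + q = 357601 − 356400 + 1 = 1202.
p and q are the roots of t² − 1202t + 357601 = 0.
Discriminant: 1202² − 4·357601 = 1444804 − 1430404 = 14400; √14400 = 120.
q = (1202 − 120)/2 = 541, p = (1202 + 120)/2 = 661.
Check: 541 · 661 = 357601.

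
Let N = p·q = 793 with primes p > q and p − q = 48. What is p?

Since p = q + 48, we have 793 = q(q + 48), so q² + 48q − 793 = 0.
Discriminant: 48² + 4·793 = 2304 + 3172 = 5476; √5476 = 74.
q = (−48 + 74)/2 = 13, and p = q + 48 = 61.
Check: 13 · 61 = 793.

61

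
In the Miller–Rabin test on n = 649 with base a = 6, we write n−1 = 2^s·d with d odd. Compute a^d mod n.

50

649 − 1 = 648 = 2^3 · 81, so d = 81.
6^1 ≡ 6 (mod 649)
6^2 ≡ 6^2 = 36 ≡ 36 (mod 649)
6^4 ≡ 36^2 = 1296 ≡ 647 (mod 649)
6^8 ≡ 647^2 = 418609 ≡ 4 (mod 649)
6^16 ≡ 4^2 = 16 ≡ 16 (mod 649)
6^32 ≡ 16^2 = 256 ≡ 256 (mod 649)
6^64 ≡ 256^2 = 65536 ≡ 636 (mod 649)
81 = 64 + 16 + 1 in binary powers of 2.
So 6^81 ≡ 636 · 16 · 6 ≡ 50 (mod 649).
Squaring chain: 50 → 553 → 130; never reaches −1, so base 6 is a Miller–Rabin witness that 649 is composite.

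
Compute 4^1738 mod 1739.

995

4^1 ≡ 4 (mod 1739)
4^2 ≡ 4^2 = 16 ≡ 16 (mod 1739)
4^4 ≡ 16^2 = 256 ≡ 256 (mod 1739)
4^8 ≡ 256^2 = 65536 ≡ 1193 (mod 1739)
4^16 ≡ 1193^2 = 1423249 ≡ 747 (mod 1739)
4^32 ≡ 747^2 = 558009 ≡ 1529 (mod 1739)
4^64 ≡ 1529^2 = 2337841 ≡ 625 (mod 1739)
4^128 ≡ 625^2 = 390625 ≡ 1089 (mod 1739)
4^256 ≡ 1089^2 = 1185921 ≡ 1662 (mod 1739)
4^512 ≡ 1662^2 = 2762244 ≡ 712 (mod 1739)
4^1024 ≡ 712^2 = 506944 ≡ 895 (mod 1739)
1738 = 1024 + 512 + 128 + 64 + 8 + 2 in binary powers of 2.
So 4^1738 ≡ 895 · 712 · 1089 · 625 · 1193 · 16 ≡ 995 (mod 1739).
Since 995 ≠ 1, base 4 is a Fermat witness: 1739 is composite.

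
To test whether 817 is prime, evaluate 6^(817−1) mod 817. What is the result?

6^1 ≡ 6 (mod 817)
6^2 ≡ 6^2 = 36 ≡ 36 (mod 817)
6^4 ≡ 36^2 = 1296 ≡ 479 (mod 817)
6^8 ≡ 479^2 = 229441 ≡ 681 (mod 817)
6^16 ≡ 681^2 = 463761 ≡ 522 (mod 817)
6^32 ≡ 522^2 = 272484 ≡ 423 (mod 817)
6^64 ≡ 423^2 = 178929 ≡ 6 (mod 817)
6^128 ≡ 6^2 = 36 ≡ 36 (mod 817)
6^256 ≡ 36^2 = 1296 ≡ 479 (mod 817)
6^512 ≡ 479^2 = 229441 ≡ 681 (mod 817)
816 = 512 + 256 + 32 + 16 in binary powers of 2.
So 6^816 ≡ 681 · 479 · 423 · 522 ≡ 87 (mod 817).
Since 87 ≠ 1, base 6 is a Fermat witness: 817 is composite.

87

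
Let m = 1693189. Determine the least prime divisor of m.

31

1693189 is odd.
Digit sum 37, not divisible by 3.
Ends in 9: not divisible by 5.
7: 1693189 = 7·241884 + 1
11: 1693189 = 11·153926 + 3
13: 1693189 = 13·130245 + 4
17: 1693189 = 17·99599 + 6
19: 1693189 = 19·89115 + 4
23: 1693189 = 23·73616 + 21
29: 1693189 = 29·58385 + 24
31: 1693189 = 31·54619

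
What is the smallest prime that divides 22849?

73

22849 is odd.
Digit sum 25, not divisible by 3.
Ends in 9: not divisible by 5.
7: 22849 = 7·3264 + 1
11: 22849 = 11·2077 + 2
13: 22849 = 13·1757 + 8
17: 22849 = 17·1344 + 1
19: 22849 = 19·1202 + 11
23: 22849 = 23·993 + 10
29: 22849 = 29·787 + 26
31: 22849 = 31·737 + 2
37: 22849 = 37·617 + 20
41: 22849 = 41·557 + 12
43: 22849 = 43·531 + 16
47: 22849 = 47·486 + 7
53: 22849 = 53·431 + 6
59: 22849 = 59·387 + 16
61: 22849 = 61·374 + 35
67: 22849 = 67·341 + 2
71: 22849 = 71·321 + 58
73: 22849 = 73·313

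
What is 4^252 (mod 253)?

236

4^1 ≡ 4 (mod 253)
4^2 ≡ 4^2 = 16 ≡ 16 (mod 253)
4^4 ≡ 16^2 = 256 ≡ 3 (mod 253)
4^8 ≡ 3^2 = 9 ≡ 9 (mod 253)
4^16 ≡ 9^2 = 81 ≡ 81 (mod 253)
4^32 ≡ 81^2 = 6561 ≡ 236 (mod 253)
4^64 ≡ 236^2 = 55696 ≡ 36 (mod 253)
4^128 ≡ 36^2 = 1296 ≡ 31 (mod 253)
252 = 128 + 64 + 32 + 16 + 8 + 4 in binary powers of 2.
So 4^252 ≡ 31 · 36 · 236 · 81 · 9 · 3 ≡ 236 (mod 253).
Since 236 ≠ 1, base 4 is a Fermat witness: 253 is composite.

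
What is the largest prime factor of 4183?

4183 = 47 · 89
89 is prime.
So 4183 = 47 · 89; the largest prime factor is 89.

89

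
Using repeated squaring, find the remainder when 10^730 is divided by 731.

461

10^1 ≡ 10 (mod 731)
10^2 ≡ 10^2 = 100 ≡ 100 (mod 731)
10^4 ≡ 100^2 = 10000 ≡ 497 (mod 731)
10^8 ≡ 497^2 = 247009 ≡ 662 (mod 731)
10^16 ≡ 662^2 = 438244 ≡ 375 (mod 731)
10^32 ≡ 375^2 = 140625 ≡ 273 (mod 731)
10^64 ≡ 273^2 = 74529 ≡ 698 (mod 731)
10^128 ≡ 698^2 = 487204 ≡ 358 (mod 731)
10^256 ≡ 358^2 = 128164 ≡ 239 (mod 731)
10^512 ≡ 239^2 = 57121 ≡ 103 (mod 731)
730 = 512 + 128 + 64 + 16 + 8 + 2 in binary powers of 2.
So 10^730 ≡ 103 · 358 · 698 · 375 · 662 · 100 ≡ 461 (mod 731).
Since 461 ≠ 1, base 10 is a Fermat witness: 731 is composite.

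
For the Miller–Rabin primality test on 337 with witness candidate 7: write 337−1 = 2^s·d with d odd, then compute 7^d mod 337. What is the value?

226

337 − 1 = 336 = 2^4 · 21, so d = 21.
7^1 ≡ 7 (mod 337)
7^2 ≡ 7^2 = 49 ≡ 49 (mod 337)
7^4 ≡ 49^2 = 2401 ≡ 42 (mod 337)
7^8 ≡ 42^2 = 1764 ≡ 79 (mod 337)
7^16 ≡ 79^2 = 6241 ≡ 175 (mod 337)
21 = 16 + 4 + 1 in binary powers of 2.
So 7^21 ≡ 175 · 42 · 7 ≡ 226 (mod 337).
Squaring chain: 226 → 189 → 336 → 1; reaches −1, so base 7 does not prove 337 composite.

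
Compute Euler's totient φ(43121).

38160

Factor: 43121 = 13 · 31 · 107.
φ(43121) = (13−1) · (31−1) · (107−1) = 12 · 30 · 106 = 38160.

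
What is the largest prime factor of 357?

357 = 3 · 119
119 = 7 · 17
17 is prime.
So 357 = 3 · 7 · 17; the largest prime factor is 17.

17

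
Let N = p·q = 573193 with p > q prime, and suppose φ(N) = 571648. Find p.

929

φ(n) = (p−1)(q−1) = n − (p+q) + 1, so p + q = 573193 − 571648 + 1 = 1546.
p and q are the roots of t² − 1546t + 573193 = 0.
Discriminant: 1546² − 4·573193 = 2390116 − 2292772 = 97344; √97344 = 312.
q = (1546 − 312)/2 = 617, p = (1546 + 312)/2 = 929.
Check: 617 · 929 = 573193.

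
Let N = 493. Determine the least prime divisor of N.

17

493 is odd.
Digit sum 16, not divisible by 3.
Ends in 3: not divisible by 5.
7: 493 = 7·70 + 3
11: 493 = 11·44 + 9
13: 493 = 13·37 + 12
17: 493 = 17·29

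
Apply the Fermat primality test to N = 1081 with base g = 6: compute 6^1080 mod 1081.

243

6^1 ≡ 6 (mod 1081)
6^2 ≡ 6^2 = 36 ≡ 36 (mod 1081)
6^4 ≡ 36^2 = 1296 ≡ 215 (mod 1081)
6^8 ≡ 215^2 = 46225 ≡ 823 (mod 1081)
6^16 ≡ 823^2 = 677329 ≡ 623 (mod 1081)
6^32 ≡ 623^2 = 388129 ≡ 50 (mod 1081)
6^64 ≡ 50^2 = 2500 ≡ 338 (mod 1081)
6^128 ≡ 338^2 = 114244 ≡ 739 (mod 1081)
6^256 ≡ 739^2 = 546121 ≡ 216 (mod 1081)
6^512 ≡ 216^2 = 46656 ≡ 173 (mod 1081)
6^1024 ≡ 173^2 = 29929 ≡ 742 (mod 1081)
1080 = 1024 + 32 + 16 + 8 in binary powers of 2.
So 6^1080 ≡ 742 · 50 · 623 · 823 ≡ 243 (mod 1081).
Since 243 ≠ 1, base 6 is a Fermat witness: 1081 is composite.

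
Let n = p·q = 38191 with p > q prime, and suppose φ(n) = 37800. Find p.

211

φ(n) = (p−1)(q−1) = n − (p+q) + 1, so p + q = 38191 − 37800 + 1 = 392.
p and q are the roots of t² − 392t + 38191 = 0.
Discriminant: 392² − 4·38191 = 153664 − 152764 = 900; √900 = 30.
q = (392 − 30)/2 = 181, p = (392 + 30)/2 = 211.
Check: 181 · 211 = 38191.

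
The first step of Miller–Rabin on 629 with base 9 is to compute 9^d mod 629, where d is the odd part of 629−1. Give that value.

382

629 − 1 = 628 = 2^2 · 157, so d = 157.
9^1 ≡ 9 (mod 629)
9^2 ≡ 9^2 = 81 ≡ 81 (mod 629)
9^4 ≡ 81^2 = 6561 ≡ 271 (mod 629)
9^8 ≡ 271^2 = 73441 ≡ 477 (mod 629)
9^16 ≡ 477^2 = 227529 ≡ 460 (mod 629)
9^32 ≡ 460^2 = 211600 ≡ 256 (mod 629)
9^64 ≡ 256^2 = 65536 ≡ 120 (mod 629)
9^128 ≡ 120^2 = 14400 ≡ 562 (mod 629)
157 = 128 + 16 + 8 + 4 + 1 in binary powers of 2.
So 9^157 ≡ 562 · 460 · 477 · 271 · 9 ≡ 382 (mod 629).
Squaring chain: 382 → 625; never reaches −1, so base 9 is a Miller–Rabin witness that 629 is composite.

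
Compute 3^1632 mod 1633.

3^1 ≡ 3 (mod 1633)
3^2 ≡ 3^2 = 9 ≡ 9 (mod 1633)
3^4 ≡ 9^2 = 81 ≡ 81 (mod 1633)
3^8 ≡ 81^2 = 6561 ≡ 29 (mod 1633)
3^16 ≡ 29^2 = 841 ≡ 841 (mod 1633)
3^32 ≡ 841^2 = 707281 ≡ 192 (mod 1633)
3^64 ≡ 192^2 = 36864 ≡ 938 (mod 1633)
3^128 ≡ 938^2 = 879844 ≡ 1290 (mod 1633)
3^256 ≡ 1290^2 = 1664100 ≡ 73 (mod 1633)
3^512 ≡ 73^2 = 5329 ≡ 430 (mod 1633)
3^1024 ≡ 430^2 = 184900 ≡ 371 (mod 1633)
1632 = 1024 + 512 + 64 + 32 in binary powers of 2.
So 3^1632 ≡ 371 · 430 · 938 · 192 ≡ 288 (mod 1633).
Since 288 ≠ 1, base 3 is a Fermat witness: 1633 is composite.

288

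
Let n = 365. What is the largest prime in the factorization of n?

73

365 = 5 · 73
73 is prime.
So 365 = 5 · 73; the largest prime factor is 73.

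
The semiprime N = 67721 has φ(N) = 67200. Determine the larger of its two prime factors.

281

φ(n) = (p−1)(q−1) = n − (p+q) + 1, so p + q = 67721 − 67200 + 1 = 522.
p and q are the roots of t² − 522t + 67721 = 0.
Discriminant: 522² − 4·67721 = 272484 − 270884 = 1600; √1600 = 40.
q = (522 − 40)/2 = 241, p = (522 + 40)/2 = 281.
Check: 241 · 281 = 67721.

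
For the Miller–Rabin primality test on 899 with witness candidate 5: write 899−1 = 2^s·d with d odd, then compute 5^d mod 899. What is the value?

614

899 − 1 = 898 = 2^1 · 449, so d = 449.
5^1 ≡ 5 (mod 899)
5^2 ≡ 5^2 = 25 ≡ 25 (mod 899)
5^4 ≡ 25^2 = 625 ≡ 625 (mod 899)
5^8 ≡ 625^2 = 390625 ≡ 459 (mod 899)
5^16 ≡ 459^2 = 210681 ≡ 315 (mod 899)
5^32 ≡ 315^2 = 99225 ≡ 335 (mod 899)
5^64 ≡ 335^2 = 112225 ≡ 749 (mod 899)
5^128 ≡ 749^2 = 561001 ≡ 25 (mod 899)
5^256 ≡ 25^2 = 625 ≡ 625 (mod 899)
449 = 256 + 128 + 64 + 1 in binary powers of 2.
So 5^449 ≡ 625 · 25 · 749 · 5 ≡ 614 (mod 899).
Squaring chain: 614; never reaches −1, so base 5 is a Miller–Rabin witness that 899 is composite.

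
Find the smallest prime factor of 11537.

11537 is odd.
Digit sum 17, not divisible by 3.
Ends in 7: not divisible by 5.
7: 11537 = 7·1648 + 1
11: 11537 = 11·1048 + 9
13: 11537 = 13·887 + 6
17: 11537 = 17·678 + 11
19: 11537 = 19·607 + 4
23: 11537 = 23·501 + 14
29: 11537 = 29·397 + 24
31: 11537 = 31·372 + 5
37: 11537 = 37·311 + 30
41: 11537 = 41·281 + 16
43: 11537 = 43·268 + 13
47: 11537 = 47·245 + 22
53: 11537 = 53·217 + 36
59: 11537 = 59·195 + 32
61: 11537 = 61·189 + 8
67: 11537 = 67·172 + 13
71: 11537 = 71·162 + 35
73: 11537 = 73·158 + 3
79: 11537 = 79·146 + 3
83: 11537 = 83·139

83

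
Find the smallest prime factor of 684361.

684361 is odd.
Digit sum 28, not divisible by 3.
Ends in 1: not divisible by 5.
7: 684361 = 7·97765 + 6
11: 684361 = 11·62214 + 7
13: 684361 = 13·52643 + 2
17: 684361 = 17·40256 + 9
19: 684361 = 19·36019

19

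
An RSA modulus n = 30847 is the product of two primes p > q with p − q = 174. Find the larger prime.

283

Since p = q + 174, we have 30847 = q(q + 174), so q² + 174q − 30847 = 0.
Discriminant: 174² + 4·30847 = 30276 + 123388 = 153664; √153664 = 392.
q = (−174 + 392)/2 = 109, and p = q + 174 = 283.
Check: 109 · 283 = 30847.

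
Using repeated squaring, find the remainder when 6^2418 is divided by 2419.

6^1 ≡ 6 (mod 2419)
6^2 ≡ 6^2 = 36 ≡ 36 (mod 2419)
6^4 ≡ 36^2 = 1296 ≡ 1296 (mod 2419)
6^8 ≡ 1296^2 = 1679616 ≡ 830 (mod 2419)
6^16 ≡ 830^2 = 688900 ≡ 1904 (mod 2419)
6^32 ≡ 1904^2 = 3625216 ≡ 1554 (mod 2419)
6^64 ≡ 1554^2 = 2414916 ≡ 754 (mod 2419)
6^128 ≡ 754^2 = 568516 ≡ 51 (mod 2419)
6^256 ≡ 51^2 = 2601 ≡ 182 (mod 2419)
6^512 ≡ 182^2 = 33124 ≡ 1677 (mod 2419)
6^1024 ≡ 1677^2 = 2812329 ≡ 1451 (mod 2419)
6^2048 ≡ 1451^2 = 2105401 ≡ 871 (mod 2419)
2418 = 2048 + 256 + 64 + 32 + 16 + 2 in binary powers of 2.
So 6^2418 ≡ 871 · 182 · 754 · 1554 · 1904 · 36 ≡ 1673 (mod 2419).
Since 1673 ≠ 1, base 6 is a Fermat witness: 2419 is composite.

1673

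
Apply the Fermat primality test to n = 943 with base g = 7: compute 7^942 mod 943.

7^1 ≡ 7 (mod 943)
7^2 ≡ 7^2 = 49 ≡ 49 (mod 943)
7^4 ≡ 49^2 = 2401 ≡ 515 (mod 943)
7^8 ≡ 515^2 = 265225 ≡ 242 (mod 943)
7^16 ≡ 242^2 = 58564 ≡ 98 (mod 943)
7^32 ≡ 98^2 = 9604 ≡ 174 (mod 943)
7^64 ≡ 174^2 = 30276 ≡ 100 (mod 943)
7^128 ≡ 100^2 = 10000 ≡ 570 (mod 943)
7^256 ≡ 570^2 = 324900 ≡ 508 (mod 943)
7^512 ≡ 508^2 = 258064 ≡ 625 (mod 943)
942 = 512 + 256 + 128 + 32 + 8 + 4 + 2 in binary powers of 2.
So 7^942 ≡ 625 · 508 · 570 · 174 · 242 · 515 · 49 ≡ 156 (mod 943).
Since 156 ≠ 1, base 7 is a Fermat witness: 943 is composite.

156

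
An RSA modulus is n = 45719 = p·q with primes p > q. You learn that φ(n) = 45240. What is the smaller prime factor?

φ(n) = (p−1)(q−1) = n − (p+q) + 1, so p + q = 45719 − 45240 + 1 = 480.
p and q are the roots of t² − 480t + 45719 = 0.
Discriminant: 480² − 4·45719 = 230400 − 182876 = 47524; √47524 = 218.
q = (480 − 218)/2 = 131, p = (480 + 218)/2 = 349.
Check: 131 · 349 = 45719.

131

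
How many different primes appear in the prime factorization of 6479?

6479 = 11 · 589
589 = 19 · 31
6479 = 11 · 19 · 31, which has 3 distinct prime factors.

3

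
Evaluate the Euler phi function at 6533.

6348

Factor: 6533 = 47 · 139.
φ(6533) = (47−1) · (139−1) = 46 · 138 = 6348.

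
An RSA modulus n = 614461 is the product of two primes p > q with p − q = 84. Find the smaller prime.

Since p = q + 84, we have 614461 = q(q + 84), so q² + 84q − 614461 = 0.
Discriminant: 84² + 4·614461 = 7056 + 2457844 = 2464900; √2464900 = 1570.
q = (−84 + 1570)/2 = 743, and p = q + 84 = 827.
Check: 743 · 827 = 614461.

743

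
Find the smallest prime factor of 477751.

17

477751 is odd.
Digit sum 31, not divisible by 3.
Ends in 1: not divisible by 5.
7: 477751 = 7·68250 + 1
11: 477751 = 11·43431 + 10
13: 477751 = 13·36750 + 1
17: 477751 = 17·28103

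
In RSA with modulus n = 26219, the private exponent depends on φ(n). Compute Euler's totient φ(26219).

25896

Factor: 26219 = 157 · 167.
φ(26219) = (157−1) · (167−1) = 156 · 166 = 25896.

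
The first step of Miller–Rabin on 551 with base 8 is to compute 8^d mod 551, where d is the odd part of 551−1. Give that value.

551 − 1 = 550 = 2^1 · 275, so d = 275.
8^1 ≡ 8 (mod 551)
8^2 ≡ 8^2 = 64 ≡ 64 (mod 551)
8^4 ≡ 64^2 = 4096 ≡ 239 (mod 551)
8^8 ≡ 239^2 = 57121 ≡ 368 (mod 551)
8^16 ≡ 368^2 = 135424 ≡ 429 (mod 551)
8^32 ≡ 429^2 = 184041 ≡ 7 (mod 551)
8^64 ≡ 7^2 = 49 ≡ 49 (mod 551)
8^128 ≡ 49^2 = 2401 ≡ 197 (mod 551)
8^256 ≡ 197^2 = 38809 ≡ 239 (mod 551)
275 = 256 + 16 + 2 + 1 in binary powers of 2.
So 8^275 ≡ 239 · 429 · 64 · 8 ≡ 449 (mod 551).
Squaring chain: 449; never reaches −1, so base 8 is a Miller–Rabin witness that 551 is composite.

449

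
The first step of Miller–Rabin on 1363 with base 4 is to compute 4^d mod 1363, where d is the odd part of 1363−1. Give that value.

1363 − 1 = 1362 = 2^1 · 681, so d = 681.
4^1 ≡ 4 (mod 1363)
4^2 ≡ 4^2 = 16 ≡ 16 (mod 1363)
4^4 ≡ 16^2 = 256 ≡ 256 (mod 1363)
4^8 ≡ 256^2 = 65536 ≡ 112 (mod 1363)
4^16 ≡ 112^2 = 12544 ≡ 277 (mod 1363)
4^32 ≡ 277^2 = 76729 ≡ 401 (mod 1363)
4^64 ≡ 401^2 = 160801 ≡ 1330 (mod 1363)
4^128 ≡ 1330^2 = 1768900 ≡ 1089 (mod 1363)
4^256 ≡ 1089^2 = 1185921 ≡ 111 (mod 1363)
4^512 ≡ 111^2 = 12321 ≡ 54 (mod 1363)
681 = 512 + 128 + 32 + 8 + 1 in binary powers of 2.
So 4^681 ≡ 54 · 1089 · 401 · 112 · 4 ≡ 361 (mod 1363).
Squaring chain: 361; never reaches −1, so base 4 is a Miller–Rabin witness that 1363 is composite.

361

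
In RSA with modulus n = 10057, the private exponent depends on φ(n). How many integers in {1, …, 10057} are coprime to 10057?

Factor: 10057 = 89 · 113.
φ(10057) = (89−1) · (113−1) = 88 · 112 = 9856.

9856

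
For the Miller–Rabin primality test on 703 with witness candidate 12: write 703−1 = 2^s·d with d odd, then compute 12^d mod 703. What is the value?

75

703 − 1 = 702 = 2^1 · 351, so d = 351.
12^1 ≡ 12 (mod 703)
12^2 ≡ 12^2 = 144 ≡ 144 (mod 703)
12^4 ≡ 144^2 = 20736 ≡ 349 (mod 703)
12^8 ≡ 349^2 = 121801 ≡ 182 (mod 703)
12^16 ≡ 182^2 = 33124 ≡ 83 (mod 703)
12^32 ≡ 83^2 = 6889 ≡ 562 (mod 703)
12^64 ≡ 562^2 = 315844 ≡ 197 (mod 703)
12^128 ≡ 197^2 = 38809 ≡ 144 (mod 703)
12^256 ≡ 144^2 = 20736 ≡ 349 (mod 703)
351 = 256 + 64 + 16 + 8 + 4 + 2 + 1 in binary powers of 2.
So 12^351 ≡ 349 · 197 · 83 · 182 · 349 · 144 · 12 ≡ 75 (mod 703).
Squaring chain: 75; never reaches −1, so base 12 is a Miller–Rabin witness that 703 is composite.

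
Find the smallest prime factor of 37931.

83

37931 is odd.
Digit sum 23, not divisible by 3.
Ends in 1: not divisible by 5.
7: 37931 = 7·5418 + 5
11: 37931 = 11·3448 + 3
13: 37931 = 13·2917 + 10
17: 37931 = 17·2231 + 4
19: 37931 = 19·1996 + 7
23: 37931 = 23·1649 + 4
29: 37931 = 29·1307 + 28
31: 37931 = 31·1223 + 18
37: 37931 = 37·1025 + 6
41: 37931 = 41·925 + 6
43: 37931 = 43·882 + 5
47: 37931 = 47·807 + 2
53: 37931 = 53·715 + 36
59: 37931 = 59·642 + 53
61: 37931 = 61·621 + 50
67: 37931 = 67·566 + 9
71: 37931 = 71·534 + 17
73: 37931 = 73·519 + 44
79: 37931 = 79·480 + 11
83: 37931 = 83·457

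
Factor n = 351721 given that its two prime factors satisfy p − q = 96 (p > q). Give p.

Since p = q + 96, we have 351721 = q(q + 96), so q² + 96q − 351721 = 0.
Discriminant: 96² + 4·351721 = 9216 + 1406884 = 1416100; √1416100 = 1190.
q = (−96 + 1190)/2 = 547, and p = q + 96 = 643.
Check: 547 · 643 = 351721.

643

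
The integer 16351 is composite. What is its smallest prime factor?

83

16351 is odd.
Digit sum 16, not divisible by 3.
Ends in 1: not divisible by 5.
7: 16351 = 7·2335 + 6
11: 16351 = 11·1486 + 5
13: 16351 = 13·1257 + 10
17: 16351 = 17·961 + 14
19: 16351 = 19·860 + 11
23: 16351 = 23·710 + 21
29: 16351 = 29·563 + 24
31: 16351 = 31·527 + 14
37: 16351 = 37·441 + 34
41: 16351 = 41·398 + 33
43: 16351 = 43·380 + 11
47: 16351 = 47·347 + 42
53: 16351 = 53·308 + 27
59: 16351 = 59·277 + 8
61: 16351 = 61·268 + 3
67: 16351 = 67·244 + 3
71: 16351 = 71·230 + 21
73: 16351 = 73·223 + 72
79: 16351 = 79·206 + 77
83: 16351 = 83·197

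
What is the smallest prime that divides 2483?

13

2483 is odd.
Digit sum 17, not divisible by 3.
Ends in 3: not divisible by 5.
7: 2483 = 7·354 + 5
11: 2483 = 11·225 + 8
13: 2483 = 13·191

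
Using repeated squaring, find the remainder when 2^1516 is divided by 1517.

2^1 ≡ 2 (mod 1517)
2^2 ≡ 2^2 = 4 ≡ 4 (mod 1517)
2^4 ≡ 4^2 = 16 ≡ 16 (mod 1517)
2^8 ≡ 16^2 = 256 ≡ 256 (mod 1517)
2^16 ≡ 256^2 = 65536 ≡ 305 (mod 1517)
2^32 ≡ 305^2 = 93025 ≡ 488 (mod 1517)
2^64 ≡ 488^2 = 238144 ≡ 1492 (mod 1517)
2^128 ≡ 1492^2 = 2226064 ≡ 625 (mod 1517)
2^256 ≡ 625^2 = 390625 ≡ 756 (mod 1517)
2^512 ≡ 756^2 = 571536 ≡ 1144 (mod 1517)
2^1024 ≡ 1144^2 = 1308736 ≡ 1082 (mod 1517)
1516 = 1024 + 256 + 128 + 64 + 32 + 8 + 4 in binary powers of 2.
So 2^1516 ≡ 1082 · 756 · 625 · 1492 · 488 · 256 · 16 ≡ 756 (mod 1517).
Since 756 ≠ 1, base 2 is a Fermat witness: 1517 is composite.

756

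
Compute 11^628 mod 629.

174

11^1 ≡ 11 (mod 629)
11^2 ≡ 11^2 = 121 ≡ 121 (mod 629)
11^4 ≡ 121^2 = 14641 ≡ 174 (mod 629)
11^8 ≡ 174^2 = 30276 ≡ 84 (mod 629)
11^16 ≡ 84^2 = 7056 ≡ 137 (mod 629)
11^32 ≡ 137^2 = 18769 ≡ 528 (mod 629)
11^64 ≡ 528^2 = 278784 ≡ 137 (mod 629)
11^128 ≡ 137^2 = 18769 ≡ 528 (mod 629)
11^256 ≡ 528^2 = 278784 ≡ 137 (mod 629)
11^512 ≡ 137^2 = 18769 ≡ 528 (mod 629)
628 = 512 + 64 + 32 + 16 + 4 in binary powers of 2.
So 11^628 ≡ 528 · 137 · 528 · 137 · 174 ≡ 174 (mod 629).
Since 174 ≠ 1, base 11 is a Fermat witness: 629 is composite.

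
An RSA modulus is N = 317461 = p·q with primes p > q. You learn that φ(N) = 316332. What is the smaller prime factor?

φ(n) = (p−1)(q−1) = n − (p+q) + 1, so p + q = 317461 − 316332 + 1 = 1130.
p and q are the roots of t² − 1130t + 317461 = 0.
Discriminant: 1130² − 4·317461 = 1276900 − 1269844 = 7056; √7056 = 84.
q = (1130 − 84)/2 = 523, p = (1130 + 84)/2 = 607.
Check: 523 · 607 = 317461.

523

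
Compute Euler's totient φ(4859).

4704

Factor: 4859 = 43 · 113.
φ(4859) = (43−1) · (113−1) = 42 · 112 = 4704.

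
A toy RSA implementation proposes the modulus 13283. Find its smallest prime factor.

37

13283 is odd.
Digit sum 17, not divisible by 3.
Ends in 3: not divisible by 5.
7: 13283 = 7·1897 + 4
11: 13283 = 11·1207 + 6
13: 13283 = 13·1021 + 10
17: 13283 = 17·781 + 6
19: 13283 = 19·699 + 2
23: 13283 = 23·577 + 12
29: 13283 = 29·458 + 1
31: 13283 = 31·428 + 15
37: 13283 = 37·359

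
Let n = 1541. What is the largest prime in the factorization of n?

67

1541 = 23 · 67
67 is prime.
So 1541 = 23 · 67; the largest prime factor is 67.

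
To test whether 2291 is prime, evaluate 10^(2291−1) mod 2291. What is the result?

1048

10^1 ≡ 10 (mod 2291)
10^2 ≡ 10^2 = 100 ≡ 100 (mod 2291)
10^4 ≡ 100^2 = 10000 ≡ 836 (mod 2291)
10^8 ≡ 836^2 = 698896 ≡ 141 (mod 2291)
10^16 ≡ 141^2 = 19881 ≡ 1553 (mod 2291)
10^32 ≡ 1553^2 = 2411809 ≡ 1677 (mod 2291)
10^64 ≡ 1677^2 = 2812329 ≡ 1272 (mod 2291)
10^128 ≡ 1272^2 = 1617984 ≡ 538 (mod 2291)
10^256 ≡ 538^2 = 289444 ≡ 778 (mod 2291)
10^512 ≡ 778^2 = 605284 ≡ 460 (mod 2291)
10^1024 ≡ 460^2 = 211600 ≡ 828 (mod 2291)
10^2048 ≡ 828^2 = 685584 ≡ 575 (mod 2291)
2290 = 2048 + 128 + 64 + 32 + 16 + 2 in binary powers of 2.
So 10^2290 ≡ 575 · 538 · 1272 · 1677 · 1553 · 100 ≡ 1048 (mod 2291).
Since 1048 ≠ 1, base 10 is a Fermat witness: 2291 is composite.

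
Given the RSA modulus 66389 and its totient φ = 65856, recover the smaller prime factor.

φ(n) = (p−1)(q−1) = n − (p+q) + 1, so p + q = 66389 − 65856 + 1 = 534.
p and q are the roots of t² − 534t + 66389 = 0.
Discriminant: 534² − 4·66389 = 285156 − 265556 = 19600; √19600 = 140.
q = (534 − 140)/2 = 197, p = (534 + 140)/2 = 337.
Check: 197 · 337 = 66389.

197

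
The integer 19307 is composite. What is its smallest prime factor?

19307 is odd.
Digit sum 20, not divisible by 3.
Ends in 7: not divisible by 5.
7: 19307 = 7·2758 + 1
11: 19307 = 11·1755 + 2
13: 19307 = 13·1485 + 2
17: 19307 = 17·1135 + 12
19: 19307 = 19·1016 + 3
23: 19307 = 23·839 + 10
29: 19307 = 29·665 + 22
31: 19307 = 31·622 + 25
37: 19307 = 37·521 + 30
41: 19307 = 41·470 + 37
43: 19307 = 43·449

43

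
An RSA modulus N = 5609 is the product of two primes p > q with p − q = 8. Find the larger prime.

79

Since p = q + 8, we have 5609 = q(q + 8), so q² + 8q − 5609 = 0.
Discriminant: 8² + 4·5609 = 64 + 22436 = 22500; √22500 = 150.
q = (−8 + 150)/2 = 71, and p = q + 8 = 79.
Check: 71 · 79 = 5609.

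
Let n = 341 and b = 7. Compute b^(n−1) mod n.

56

7^1 ≡ 7 (mod 341)
7^2 ≡ 7^2 = 49 ≡ 49 (mod 341)
7^4 ≡ 49^2 = 2401 ≡ 14 (mod 341)
7^8 ≡ 14^2 = 196 ≡ 196 (mod 341)
7^16 ≡ 196^2 = 38416 ≡ 224 (mod 341)
7^32 ≡ 224^2 = 50176 ≡ 49 (mod 341)
7^64 ≡ 49^2 = 2401 ≡ 14 (mod 341)
7^128 ≡ 14^2 = 196 ≡ 196 (mod 341)
7^256 ≡ 196^2 = 38416 ≡ 224 (mod 341)
340 = 256 + 64 + 16 + 4 in binary powers of 2.
So 7^340 ≡ 224 · 14 · 224 · 14 ≡ 56 (mod 341).
Since 56 ≠ 1, base 7 is a Fermat witness: 341 is composite.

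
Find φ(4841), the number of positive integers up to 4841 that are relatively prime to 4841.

4692

Factor: 4841 = 47 · 103.
φ(4841) = (47−1) · (103−1) = 46 · 102 = 4692.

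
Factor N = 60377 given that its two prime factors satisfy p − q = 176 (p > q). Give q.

Since p = q + 176, we have 60377 = q(q + 176), so q² + 176q − 60377 = 0.
Discriminant: 176² + 4·60377 = 30976 + 241508 = 272484; √272484 = 522.
q = (−176 + 522)/2 = 173, and p = q + 176 = 349.
Check: 173 · 349 = 60377.

173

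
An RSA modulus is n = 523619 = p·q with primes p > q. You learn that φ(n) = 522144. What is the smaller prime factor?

593

φ(n) = (p−1)(q−1) = n − (p+q) + 1, so p + q = 523619 − 522144 + 1 = 1476.
p and q are the roots of t² − 1476t + 523619 = 0.
Discriminant: 1476² − 4·523619 = 2178576 − 2094476 = 84100; √84100 = 290.
q = (1476 − 290)/2 = 593, p = (1476 + 290)/2 = 883.
Check: 593 · 883 = 523619.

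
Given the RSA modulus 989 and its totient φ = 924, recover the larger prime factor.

φ(n) = (p−1)(q−1) = n − (p+q) + 1, so p + q = 989 − 924 + 1 = 66.
p and q are the roots of t² − 66t + 989 = 0.
Discriminant: 66² − 4·989 = 4356 − 3956 = 400; √400 = 20.
q = (66 − 20)/2 = 23, p = (66 + 20)/2 = 43.
Check: 23 · 43 = 989.

43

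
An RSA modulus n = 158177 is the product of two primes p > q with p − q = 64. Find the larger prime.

431

Since p = q + 64, we have 158177 = q(q + 64), so q² + 64q − 158177 = 0.
Discriminant: 64² + 4·158177 = 4096 + 632708 = 636804; √636804 = 798.
q = (−64 + 798)/2 = 367, and p = q + 64 = 431.
Check: 367 · 431 = 158177.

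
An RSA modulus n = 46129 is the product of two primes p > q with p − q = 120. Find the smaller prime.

163

Since p = q + 120, we have 46129 = q(q + 120), so q² + 120q − 46129 = 0.
Discriminant: 120² + 4·46129 = 14400 + 184516 = 198916; √198916 = 446.
q = (−120 + 446)/2 = 163, and p = q + 120 = 283.
Check: 163 · 283 = 46129.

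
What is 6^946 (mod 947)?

6^1 ≡ 6 (mod 947)
6^2 ≡ 6^2 = 36 ≡ 36 (mod 947)
6^4 ≡ 36^2 = 1296 ≡ 349 (mod 947)
6^8 ≡ 349^2 = 121801 ≡ 585 (mod 947)
6^16 ≡ 585^2 = 342225 ≡ 358 (mod 947)
6^32 ≡ 358^2 = 128164 ≡ 319 (mod 947)
6^64 ≡ 319^2 = 101761 ≡ 432 (mod 947)
6^128 ≡ 432^2 = 186624 ≡ 65 (mod 947)
6^256 ≡ 65^2 = 4225 ≡ 437 (mod 947)
6^512 ≡ 437^2 = 190969 ≡ 622 (mod 947)
946 = 512 + 256 + 128 + 32 + 16 + 2 in binary powers of 2.
So 6^946 ≡ 622 · 437 · 65 · 319 · 358 · 36 ≡ 1 (mod 947).
Since the result is 1, base 6 gives no evidence that 947 is composite.

1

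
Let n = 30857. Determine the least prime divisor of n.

30857 is odd.
Digit sum 23, not divisible by 3.
Ends in 7: not divisible by 5.
7: 30857 = 7·4408 + 1
11: 30857 = 11·2805 + 2
13: 30857 = 13·2373 + 8
17: 30857 = 17·1815 + 2
19: 30857 = 19·1624 + 1
23: 30857 = 23·1341 + 14
29: 30857 = 29·1064 + 1
31: 30857 = 31·995 + 12
37: 30857 = 37·833 + 36
41: 30857 = 41·752 + 25
43: 30857 = 43·717 + 26
47: 30857 = 47·656 + 25
53: 30857 = 53·582 + 11
59: 30857 = 59·523

59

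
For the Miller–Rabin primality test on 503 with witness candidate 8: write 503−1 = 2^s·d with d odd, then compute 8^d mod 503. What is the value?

1

503 − 1 = 502 = 2^1 · 251, so d = 251.
8^1 ≡ 8 (mod 503)
8^2 ≡ 8^2 = 64 ≡ 64 (mod 503)
8^4 ≡ 64^2 = 4096 ≡ 72 (mod 503)
8^8 ≡ 72^2 = 5184 ≡ 154 (mod 503)
8^16 ≡ 154^2 = 23716 ≡ 75 (mod 503)
8^32 ≡ 75^2 = 5625 ≡ 92 (mod 503)
8^64 ≡ 92^2 = 8464 ≡ 416 (mod 503)
8^128 ≡ 416^2 = 173056 ≡ 24 (mod 503)
251 = 128 + 64 + 32 + 16 + 8 + 2 + 1 in binary powers of 2.
So 8^251 ≡ 24 · 416 · 92 · 75 · 154 · 64 · 8 ≡ 1 (mod 503).
Since 8^d ≡ 1 (mod 503), base 8 does not prove 503 composite.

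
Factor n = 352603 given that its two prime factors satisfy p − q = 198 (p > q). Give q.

Since p = q + 198, we have 352603 = q(q + 198), so q² + 198q − 352603 = 0.
Discriminant: 198² + 4·352603 = 39204 + 1410412 = 1449616; √1449616 = 1204.
q = (−198 + 1204)/2 = 503, and p = q + 198 = 701.
Check: 503 · 701 = 352603.

503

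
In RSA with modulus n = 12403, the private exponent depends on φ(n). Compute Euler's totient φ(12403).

Factor: 12403 = 79 · 157.
φ(12403) = (79−1) · (157−1) = 78 · 156 = 12168.

12168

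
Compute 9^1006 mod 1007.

99

9^1 ≡ 9 (mod 1007)
9^2 ≡ 9^2 = 81 ≡ 81 (mod 1007)
9^4 ≡ 81^2 = 6561 ≡ 519 (mod 1007)
9^8 ≡ 519^2 = 269361 ≡ 492 (mod 1007)
9^16 ≡ 492^2 = 242064 ≡ 384 (mod 1007)
9^32 ≡ 384^2 = 147456 ≡ 434 (mod 1007)
9^64 ≡ 434^2 = 188356 ≡ 47 (mod 1007)
9^128 ≡ 47^2 = 2209 ≡ 195 (mod 1007)
9^256 ≡ 195^2 = 38025 ≡ 766 (mod 1007)
9^512 ≡ 766^2 = 586756 ≡ 682 (mod 1007)
1006 = 512 + 256 + 128 + 64 + 32 + 8 + 4 + 2 in binary powers of 2.
So 9^1006 ≡ 682 · 766 · 195 · 47 · 434 · 492 · 519 · 81 ≡ 99 (mod 1007).
Since 99 ≠ 1, base 9 is a Fermat witness: 1007 is composite.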